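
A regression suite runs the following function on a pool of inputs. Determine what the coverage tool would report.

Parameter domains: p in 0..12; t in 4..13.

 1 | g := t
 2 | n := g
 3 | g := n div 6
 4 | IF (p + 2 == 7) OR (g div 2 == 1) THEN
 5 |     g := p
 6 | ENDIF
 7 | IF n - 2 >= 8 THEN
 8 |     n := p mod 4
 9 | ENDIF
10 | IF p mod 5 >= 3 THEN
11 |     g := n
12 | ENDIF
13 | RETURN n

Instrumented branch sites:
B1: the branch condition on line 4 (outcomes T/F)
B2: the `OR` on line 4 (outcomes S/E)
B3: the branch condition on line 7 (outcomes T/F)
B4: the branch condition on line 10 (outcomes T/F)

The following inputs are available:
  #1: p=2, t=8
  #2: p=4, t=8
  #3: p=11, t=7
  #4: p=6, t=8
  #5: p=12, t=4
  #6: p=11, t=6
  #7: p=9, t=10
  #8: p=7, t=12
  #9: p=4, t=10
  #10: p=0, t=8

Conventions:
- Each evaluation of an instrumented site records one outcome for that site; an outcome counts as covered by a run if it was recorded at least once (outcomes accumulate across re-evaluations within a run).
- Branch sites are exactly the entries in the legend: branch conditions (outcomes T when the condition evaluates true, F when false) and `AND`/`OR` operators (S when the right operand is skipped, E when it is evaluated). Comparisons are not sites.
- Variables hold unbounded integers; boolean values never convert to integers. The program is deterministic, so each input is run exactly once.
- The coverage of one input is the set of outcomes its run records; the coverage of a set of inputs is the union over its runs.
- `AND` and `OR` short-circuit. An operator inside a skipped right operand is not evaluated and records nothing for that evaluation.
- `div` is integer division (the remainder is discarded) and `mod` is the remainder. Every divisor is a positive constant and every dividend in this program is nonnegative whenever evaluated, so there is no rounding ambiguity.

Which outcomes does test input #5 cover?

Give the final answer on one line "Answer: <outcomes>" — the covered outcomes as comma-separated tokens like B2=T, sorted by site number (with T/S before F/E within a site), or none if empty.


Running input #5 (p=12, t=4), event by event:
  B2->E, B1->F, B3->F, B4->F
distinct outcomes covered: B1=F, B2=E, B3=F, B4=F
Answer: B1=F, B2=E, B3=F, B4=F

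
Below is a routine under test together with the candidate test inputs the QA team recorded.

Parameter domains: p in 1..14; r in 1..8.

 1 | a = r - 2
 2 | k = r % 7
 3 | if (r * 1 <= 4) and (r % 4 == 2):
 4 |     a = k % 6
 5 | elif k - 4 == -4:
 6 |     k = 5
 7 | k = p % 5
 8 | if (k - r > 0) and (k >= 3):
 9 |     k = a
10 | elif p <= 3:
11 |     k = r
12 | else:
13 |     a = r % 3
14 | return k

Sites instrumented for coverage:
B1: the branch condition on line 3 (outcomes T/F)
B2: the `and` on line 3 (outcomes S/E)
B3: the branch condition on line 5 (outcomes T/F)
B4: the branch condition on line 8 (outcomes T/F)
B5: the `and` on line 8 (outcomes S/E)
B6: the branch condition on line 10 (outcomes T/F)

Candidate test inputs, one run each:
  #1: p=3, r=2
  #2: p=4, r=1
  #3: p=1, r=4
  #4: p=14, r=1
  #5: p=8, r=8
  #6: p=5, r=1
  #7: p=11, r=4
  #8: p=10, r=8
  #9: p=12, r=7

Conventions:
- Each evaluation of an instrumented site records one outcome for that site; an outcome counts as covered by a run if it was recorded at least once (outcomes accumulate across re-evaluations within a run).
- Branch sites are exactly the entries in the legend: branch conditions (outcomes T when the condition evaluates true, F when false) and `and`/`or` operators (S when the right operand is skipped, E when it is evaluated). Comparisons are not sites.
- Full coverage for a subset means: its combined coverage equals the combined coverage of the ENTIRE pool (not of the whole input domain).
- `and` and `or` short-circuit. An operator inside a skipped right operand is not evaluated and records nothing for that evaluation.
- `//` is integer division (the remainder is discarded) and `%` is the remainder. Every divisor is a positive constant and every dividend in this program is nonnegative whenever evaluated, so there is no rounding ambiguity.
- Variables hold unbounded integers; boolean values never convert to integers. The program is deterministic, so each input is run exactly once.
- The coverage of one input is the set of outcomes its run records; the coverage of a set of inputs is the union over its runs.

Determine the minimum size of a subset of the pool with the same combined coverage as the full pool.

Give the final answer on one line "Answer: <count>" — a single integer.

input #1, p=3, r=2: events B2->E, B1->T, B5->E, B4->T; outcomes B1=T, B2=E, B4=T, B5=E
input #2, p=4, r=1: events B2->E, B1->F, B3->F, B5->E, B4->T; outcomes B1=F, B2=E, B3=F, B4=T, B5=E
input #3, p=1, r=4: events B2->E, B1->F, B3->F, B5->S, B4->F, B6->T; outcomes B1=F, B2=E, B3=F, B4=F, B5=S, B6=T
input #4, p=14, r=1: events B2->E, B1->F, B3->F, B5->E, B4->T; outcomes B1=F, B2=E, B3=F, B4=T, B5=E
input #5, p=8, r=8: events B2->S, B1->F, B3->F, B5->S, B4->F, B6->F; outcomes B1=F, B2=S, B3=F, B4=F, B5=S, B6=F
input #6, p=5, r=1: events B2->E, B1->F, B3->F, B5->S, B4->F, B6->F; outcomes B1=F, B2=E, B3=F, B4=F, B5=S, B6=F
input #7, p=11, r=4: events B2->E, B1->F, B3->F, B5->S, B4->F, B6->F; outcomes B1=F, B2=E, B3=F, B4=F, B5=S, B6=F
input #8, p=10, r=8: events B2->S, B1->F, B3->F, B5->S, B4->F, B6->F; outcomes B1=F, B2=S, B3=F, B4=F, B5=S, B6=F
input #9, p=12, r=7: events B2->S, B1->F, B3->T, B5->S, B4->F, B6->F; outcomes B1=F, B2=S, B3=T, B4=F, B5=S, B6=F
pool-wide coverage (12 outcomes): B1=T, B1=F, B2=S, B2=E, B3=T, B3=F, B4=T, B4=F, B5=S, B5=E, B6=T, B6=F
size 1 is not enough: best union over all size-1 subsets is 6/12
size 2 is not enough: best union over all size-2 subsets is 10/12
inputs {1, 3, 9} (size 3) cover everything; no size-3 subset with a lexicographically smaller index list covers all 12

Answer: 3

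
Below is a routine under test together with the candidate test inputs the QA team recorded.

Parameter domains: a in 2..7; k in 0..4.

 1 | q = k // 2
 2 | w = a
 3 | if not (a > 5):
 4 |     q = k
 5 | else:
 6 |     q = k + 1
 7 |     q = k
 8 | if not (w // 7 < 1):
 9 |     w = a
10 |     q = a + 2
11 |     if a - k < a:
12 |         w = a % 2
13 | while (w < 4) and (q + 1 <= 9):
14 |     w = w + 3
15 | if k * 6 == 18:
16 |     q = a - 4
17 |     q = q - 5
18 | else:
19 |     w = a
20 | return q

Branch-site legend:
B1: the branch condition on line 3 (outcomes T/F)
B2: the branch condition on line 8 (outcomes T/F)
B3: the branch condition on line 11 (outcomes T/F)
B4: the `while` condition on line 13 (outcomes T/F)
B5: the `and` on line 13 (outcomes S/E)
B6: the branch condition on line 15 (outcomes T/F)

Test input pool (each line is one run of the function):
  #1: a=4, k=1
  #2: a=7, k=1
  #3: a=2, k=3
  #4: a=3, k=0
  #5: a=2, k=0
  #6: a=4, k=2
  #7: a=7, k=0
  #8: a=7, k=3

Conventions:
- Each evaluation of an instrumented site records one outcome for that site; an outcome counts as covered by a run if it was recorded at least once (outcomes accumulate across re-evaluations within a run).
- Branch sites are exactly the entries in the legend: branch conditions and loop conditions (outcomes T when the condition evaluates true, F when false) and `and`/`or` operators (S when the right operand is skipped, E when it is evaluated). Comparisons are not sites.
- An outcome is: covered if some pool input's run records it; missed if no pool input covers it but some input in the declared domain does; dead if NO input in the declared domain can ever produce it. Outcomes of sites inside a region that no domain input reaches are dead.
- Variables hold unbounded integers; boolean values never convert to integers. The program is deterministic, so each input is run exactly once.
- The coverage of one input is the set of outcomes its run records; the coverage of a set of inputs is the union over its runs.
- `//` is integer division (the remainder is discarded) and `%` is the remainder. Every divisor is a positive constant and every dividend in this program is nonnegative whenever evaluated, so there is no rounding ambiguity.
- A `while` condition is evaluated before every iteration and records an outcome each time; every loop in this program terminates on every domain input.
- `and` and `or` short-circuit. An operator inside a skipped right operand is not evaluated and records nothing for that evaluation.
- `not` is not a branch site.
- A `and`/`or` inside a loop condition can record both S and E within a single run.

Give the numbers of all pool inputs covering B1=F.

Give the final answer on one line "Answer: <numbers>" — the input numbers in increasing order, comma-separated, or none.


input #1 (a=4, k=1): misses B1=F
input #2 (a=7, k=1): covers B1=F
input #3 (a=2, k=3): misses B1=F
input #4 (a=3, k=0): misses B1=F
input #5 (a=2, k=0): misses B1=F
input #6 (a=4, k=2): misses B1=F
input #7 (a=7, k=0): covers B1=F
input #8 (a=7, k=3): covers B1=F
Answer: 2, 7, 8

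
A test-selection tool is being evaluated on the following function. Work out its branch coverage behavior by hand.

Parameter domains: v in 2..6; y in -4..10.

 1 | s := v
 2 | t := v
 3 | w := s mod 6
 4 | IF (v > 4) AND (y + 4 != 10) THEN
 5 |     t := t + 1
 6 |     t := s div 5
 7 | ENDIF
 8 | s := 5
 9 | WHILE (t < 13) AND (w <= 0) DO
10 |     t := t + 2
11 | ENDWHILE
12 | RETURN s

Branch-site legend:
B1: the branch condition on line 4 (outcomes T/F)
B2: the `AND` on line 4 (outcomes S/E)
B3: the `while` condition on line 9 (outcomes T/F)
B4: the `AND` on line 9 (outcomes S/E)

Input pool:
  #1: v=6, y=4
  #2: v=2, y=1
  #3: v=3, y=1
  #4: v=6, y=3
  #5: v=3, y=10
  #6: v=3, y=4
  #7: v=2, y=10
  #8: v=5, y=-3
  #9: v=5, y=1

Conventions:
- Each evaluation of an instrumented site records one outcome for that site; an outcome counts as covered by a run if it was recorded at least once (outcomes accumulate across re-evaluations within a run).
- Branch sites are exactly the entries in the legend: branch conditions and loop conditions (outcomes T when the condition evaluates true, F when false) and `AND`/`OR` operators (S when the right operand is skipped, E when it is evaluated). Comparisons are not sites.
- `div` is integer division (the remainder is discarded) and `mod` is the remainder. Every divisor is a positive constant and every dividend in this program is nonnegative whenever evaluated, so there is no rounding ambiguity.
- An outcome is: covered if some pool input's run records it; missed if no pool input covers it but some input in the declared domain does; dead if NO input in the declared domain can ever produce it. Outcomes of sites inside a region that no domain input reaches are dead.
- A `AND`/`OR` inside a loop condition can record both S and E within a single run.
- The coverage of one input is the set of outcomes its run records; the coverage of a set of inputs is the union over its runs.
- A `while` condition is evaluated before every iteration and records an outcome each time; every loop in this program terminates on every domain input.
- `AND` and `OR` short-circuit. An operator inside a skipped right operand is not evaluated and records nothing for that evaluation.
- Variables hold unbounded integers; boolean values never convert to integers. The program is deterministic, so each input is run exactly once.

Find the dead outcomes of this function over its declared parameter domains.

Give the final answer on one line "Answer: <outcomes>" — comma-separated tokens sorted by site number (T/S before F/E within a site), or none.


exhaustive pass over the 75-input domain:
  reachable outcomes have witnesses, e.g. B1=T (e.g. v=5, y=-4), B1=F (e.g. v=2, y=-4), B2=S (e.g. v=2, y=-4), B2=E (e.g. v=5, y=-4)
Answer: none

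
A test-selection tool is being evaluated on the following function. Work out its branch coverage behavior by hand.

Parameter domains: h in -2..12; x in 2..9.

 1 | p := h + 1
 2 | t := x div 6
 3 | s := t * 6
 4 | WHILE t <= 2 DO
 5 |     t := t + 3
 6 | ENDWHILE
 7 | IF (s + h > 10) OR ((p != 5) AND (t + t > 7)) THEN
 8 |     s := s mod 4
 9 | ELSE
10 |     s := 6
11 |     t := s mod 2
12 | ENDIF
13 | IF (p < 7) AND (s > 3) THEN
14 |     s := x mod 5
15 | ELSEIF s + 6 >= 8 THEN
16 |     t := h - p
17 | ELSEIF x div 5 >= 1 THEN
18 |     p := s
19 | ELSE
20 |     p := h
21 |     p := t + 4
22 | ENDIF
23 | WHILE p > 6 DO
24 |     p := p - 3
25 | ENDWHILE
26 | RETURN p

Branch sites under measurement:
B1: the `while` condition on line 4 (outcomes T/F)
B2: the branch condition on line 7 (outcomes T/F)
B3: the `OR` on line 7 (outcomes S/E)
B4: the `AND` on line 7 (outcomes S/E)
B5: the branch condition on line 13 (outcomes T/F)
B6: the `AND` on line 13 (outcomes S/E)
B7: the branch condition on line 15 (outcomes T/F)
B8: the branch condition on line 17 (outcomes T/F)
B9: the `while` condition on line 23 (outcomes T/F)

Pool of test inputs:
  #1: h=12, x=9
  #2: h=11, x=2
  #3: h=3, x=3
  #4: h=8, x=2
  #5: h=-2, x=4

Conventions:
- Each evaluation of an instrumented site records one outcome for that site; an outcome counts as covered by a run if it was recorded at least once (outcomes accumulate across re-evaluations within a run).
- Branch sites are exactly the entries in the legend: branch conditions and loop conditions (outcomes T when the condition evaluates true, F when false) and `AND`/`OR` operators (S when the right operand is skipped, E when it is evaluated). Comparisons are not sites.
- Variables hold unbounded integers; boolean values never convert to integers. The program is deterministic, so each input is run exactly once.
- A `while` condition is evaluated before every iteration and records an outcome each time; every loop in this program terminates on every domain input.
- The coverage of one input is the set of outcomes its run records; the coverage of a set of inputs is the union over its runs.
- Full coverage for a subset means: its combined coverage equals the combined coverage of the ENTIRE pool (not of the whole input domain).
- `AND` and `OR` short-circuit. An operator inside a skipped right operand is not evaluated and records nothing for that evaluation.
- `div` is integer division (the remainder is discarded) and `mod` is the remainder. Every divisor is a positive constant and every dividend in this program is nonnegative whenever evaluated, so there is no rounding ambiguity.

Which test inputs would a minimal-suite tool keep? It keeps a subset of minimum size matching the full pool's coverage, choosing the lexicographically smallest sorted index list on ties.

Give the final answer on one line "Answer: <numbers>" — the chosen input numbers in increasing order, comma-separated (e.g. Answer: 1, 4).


input #1, h=12, x=9: events B1->T, B1->F, B3->S, B2->T, B6->S, B5->F, B7->T, B9->T, B9->T, B9->T, B9->F; outcomes B1=T, B1=F, B2=T, B3=S, B5=F, B6=S, B7=T, B9=T, B9=F
input #2, h=11, x=2: events B1->T, B1->F, B3->S, B2->T, B6->S, B5->F, B7->F, B8->F, B9->T, B9->F; outcomes B1=T, B1=F, B2=T, B3=S, B5=F, B6=S, B7=F, B8=F, B9=T, B9=F
input #3, h=3, x=3: events B1->T, B1->F, B3->E, B4->E, B2->F, B6->E, B5->T, B9->F; outcomes B1=T, B1=F, B2=F, B3=E, B4=E, B5=T, B6=E, B9=F
input #4, h=8, x=2: events B1->T, B1->F, B3->E, B4->E, B2->F, B6->S, B5->F, B7->T, B9->T, B9->F; outcomes B1=T, B1=F, B2=F, B3=E, B4=E, B5=F, B6=S, B7=T, B9=T, B9=F
input #5, h=-2, x=4: events B1->T, B1->F, B3->E, B4->E, B2->F, B6->E, B5->T, B9->F; outcomes B1=T, B1=F, B2=F, B3=E, B4=E, B5=T, B6=E, B9=F
union over all inputs: B1=T, B1=F, B2=T, B2=F, B3=S, B3=E, B4=E, B5=T, B5=F, B6=S, B6=E, B7=T, B7=F, B8=F, B9=T, B9=F (16 outcomes)
checked all size-1 subsets: none covers 16 outcomes (max 10/16)
checked all size-2 subsets: none covers 16 outcomes (max 15/16)
at size 3, {1, 2, 3} reaches all 16 outcomes; every lexicographically earlier size-3 subset fails
Answer: 1, 2, 3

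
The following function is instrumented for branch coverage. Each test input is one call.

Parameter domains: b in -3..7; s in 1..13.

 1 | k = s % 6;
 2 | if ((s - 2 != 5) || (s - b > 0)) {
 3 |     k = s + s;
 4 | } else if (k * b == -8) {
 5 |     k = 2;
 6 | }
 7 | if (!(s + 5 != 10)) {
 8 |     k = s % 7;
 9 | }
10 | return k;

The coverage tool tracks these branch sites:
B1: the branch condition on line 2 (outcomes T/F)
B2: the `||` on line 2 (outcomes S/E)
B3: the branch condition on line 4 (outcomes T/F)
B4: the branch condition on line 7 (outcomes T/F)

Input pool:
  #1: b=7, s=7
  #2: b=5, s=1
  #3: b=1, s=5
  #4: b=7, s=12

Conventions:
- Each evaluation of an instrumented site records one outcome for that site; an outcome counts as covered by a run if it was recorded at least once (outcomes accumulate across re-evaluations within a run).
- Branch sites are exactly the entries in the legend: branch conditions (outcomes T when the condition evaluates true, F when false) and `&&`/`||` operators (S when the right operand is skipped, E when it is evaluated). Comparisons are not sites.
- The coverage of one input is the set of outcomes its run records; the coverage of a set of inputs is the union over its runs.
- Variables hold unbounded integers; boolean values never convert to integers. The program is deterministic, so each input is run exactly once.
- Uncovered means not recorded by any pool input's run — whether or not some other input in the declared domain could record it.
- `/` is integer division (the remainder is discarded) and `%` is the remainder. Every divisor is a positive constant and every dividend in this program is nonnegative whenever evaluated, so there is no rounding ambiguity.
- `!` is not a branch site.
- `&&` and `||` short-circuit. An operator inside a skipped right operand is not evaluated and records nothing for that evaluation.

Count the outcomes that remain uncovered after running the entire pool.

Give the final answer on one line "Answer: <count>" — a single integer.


input #1 (b=7, s=7): events B2->E, B1->F, B3->F, B4->F; covers B1=F, B2=E, B3=F, B4=F
input #2 (b=5, s=1): events B2->S, B1->T, B4->F; covers B1=T, B2=S, B4=F
input #3 (b=1, s=5): events B2->S, B1->T, B4->T; covers B1=T, B2=S, B4=T
input #4 (b=7, s=12): events B2->S, B1->T, B4->F; covers B1=T, B2=S, B4=F
union over the pool: B1=T, B1=F, B2=S, B2=E, B3=F, B4=T, B4=F
uncovered (1 of 8): B3=T
Answer: 1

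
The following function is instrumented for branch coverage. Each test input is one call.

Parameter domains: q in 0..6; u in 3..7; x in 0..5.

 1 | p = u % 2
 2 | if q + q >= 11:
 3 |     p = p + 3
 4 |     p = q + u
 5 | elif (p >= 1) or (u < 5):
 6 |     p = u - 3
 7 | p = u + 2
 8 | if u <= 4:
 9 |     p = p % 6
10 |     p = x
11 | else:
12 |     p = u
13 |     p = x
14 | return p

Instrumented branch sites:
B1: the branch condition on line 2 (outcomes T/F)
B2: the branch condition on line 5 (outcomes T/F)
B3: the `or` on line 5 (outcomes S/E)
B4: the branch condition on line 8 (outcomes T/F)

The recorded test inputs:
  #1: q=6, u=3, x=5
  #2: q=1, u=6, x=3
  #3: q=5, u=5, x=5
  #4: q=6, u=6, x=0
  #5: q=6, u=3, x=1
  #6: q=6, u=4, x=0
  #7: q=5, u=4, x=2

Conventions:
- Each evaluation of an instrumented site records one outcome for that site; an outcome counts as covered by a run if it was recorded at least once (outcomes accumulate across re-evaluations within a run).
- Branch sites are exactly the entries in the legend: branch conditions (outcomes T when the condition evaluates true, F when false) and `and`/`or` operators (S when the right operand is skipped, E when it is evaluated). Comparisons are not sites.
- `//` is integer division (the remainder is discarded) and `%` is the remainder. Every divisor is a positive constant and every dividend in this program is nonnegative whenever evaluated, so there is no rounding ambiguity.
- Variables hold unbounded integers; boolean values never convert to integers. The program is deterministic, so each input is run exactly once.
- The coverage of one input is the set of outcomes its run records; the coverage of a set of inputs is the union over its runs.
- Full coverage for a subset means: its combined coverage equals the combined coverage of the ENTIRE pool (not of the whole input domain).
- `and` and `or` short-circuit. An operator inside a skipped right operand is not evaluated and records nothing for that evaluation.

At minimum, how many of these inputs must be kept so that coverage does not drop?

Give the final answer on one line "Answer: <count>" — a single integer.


test 1 (q=6, u=3, x=5) hits B1=T, B4=T
test 2 (q=1, u=6, x=3) hits B1=F, B2=F, B3=E, B4=F
test 3 (q=5, u=5, x=5) hits B1=F, B2=T, B3=S, B4=F
test 4 (q=6, u=6, x=0) hits B1=T, B4=F
test 5 (q=6, u=3, x=1) hits B1=T, B4=T
test 6 (q=6, u=4, x=0) hits B1=T, B4=T
test 7 (q=5, u=4, x=2) hits B1=F, B2=T, B3=E, B4=T
union over all inputs: B1=T, B1=F, B2=T, B2=F, B3=S, B3=E, B4=T, B4=F (8 outcomes)
checked all size-1 subsets: none covers 8 outcomes (max 4/8)
checked all size-2 subsets: none covers 8 outcomes (max 6/8)
inputs {1, 2, 3} (size 3) cover everything; no size-3 subset with a lexicographically smaller index list covers all 8
Answer: 3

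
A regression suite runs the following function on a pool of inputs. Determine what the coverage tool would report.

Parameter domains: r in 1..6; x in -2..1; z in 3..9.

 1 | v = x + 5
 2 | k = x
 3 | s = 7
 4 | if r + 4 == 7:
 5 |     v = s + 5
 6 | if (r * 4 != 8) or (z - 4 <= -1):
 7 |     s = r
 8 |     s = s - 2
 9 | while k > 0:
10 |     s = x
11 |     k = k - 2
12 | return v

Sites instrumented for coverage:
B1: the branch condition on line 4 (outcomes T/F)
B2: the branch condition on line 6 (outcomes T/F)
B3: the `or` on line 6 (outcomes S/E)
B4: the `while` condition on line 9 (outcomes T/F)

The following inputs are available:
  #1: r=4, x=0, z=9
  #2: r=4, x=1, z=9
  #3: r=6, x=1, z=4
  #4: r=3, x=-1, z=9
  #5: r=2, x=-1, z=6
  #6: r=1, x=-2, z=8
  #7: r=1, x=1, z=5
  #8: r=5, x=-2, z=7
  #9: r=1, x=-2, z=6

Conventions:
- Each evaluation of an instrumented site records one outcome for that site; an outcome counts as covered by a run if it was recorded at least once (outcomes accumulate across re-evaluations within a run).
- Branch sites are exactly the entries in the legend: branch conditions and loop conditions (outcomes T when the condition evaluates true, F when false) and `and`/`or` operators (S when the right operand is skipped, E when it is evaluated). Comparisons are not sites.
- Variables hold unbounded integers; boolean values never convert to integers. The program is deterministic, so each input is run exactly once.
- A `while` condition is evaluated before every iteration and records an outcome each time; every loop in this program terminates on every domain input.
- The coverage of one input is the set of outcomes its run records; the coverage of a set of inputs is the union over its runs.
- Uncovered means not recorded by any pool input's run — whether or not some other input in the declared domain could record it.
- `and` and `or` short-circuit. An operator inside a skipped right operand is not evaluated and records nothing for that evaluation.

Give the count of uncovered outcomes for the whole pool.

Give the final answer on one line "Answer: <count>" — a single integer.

#1 (r=4, x=0, z=9) -> covered: B1=F, B2=T, B3=S, B4=F
#2 (r=4, x=1, z=9) -> covered: B1=F, B2=T, B3=S, B4=T, B4=F
#3 (r=6, x=1, z=4) -> covered: B1=F, B2=T, B3=S, B4=T, B4=F
#4 (r=3, x=-1, z=9) -> covered: B1=T, B2=T, B3=S, B4=F
#5 (r=2, x=-1, z=6) -> covered: B1=F, B2=F, B3=E, B4=F
#6 (r=1, x=-2, z=8) -> covered: B1=F, B2=T, B3=S, B4=F
#7 (r=1, x=1, z=5) -> covered: B1=F, B2=T, B3=S, B4=T, B4=F
#8 (r=5, x=-2, z=7) -> covered: B1=F, B2=T, B3=S, B4=F
#9 (r=1, x=-2, z=6) -> covered: B1=F, B2=T, B3=S, B4=F
union over the pool: B1=T, B1=F, B2=T, B2=F, B3=S, B3=E, B4=T, B4=F
uncovered (0 of 8): none

Answer: 0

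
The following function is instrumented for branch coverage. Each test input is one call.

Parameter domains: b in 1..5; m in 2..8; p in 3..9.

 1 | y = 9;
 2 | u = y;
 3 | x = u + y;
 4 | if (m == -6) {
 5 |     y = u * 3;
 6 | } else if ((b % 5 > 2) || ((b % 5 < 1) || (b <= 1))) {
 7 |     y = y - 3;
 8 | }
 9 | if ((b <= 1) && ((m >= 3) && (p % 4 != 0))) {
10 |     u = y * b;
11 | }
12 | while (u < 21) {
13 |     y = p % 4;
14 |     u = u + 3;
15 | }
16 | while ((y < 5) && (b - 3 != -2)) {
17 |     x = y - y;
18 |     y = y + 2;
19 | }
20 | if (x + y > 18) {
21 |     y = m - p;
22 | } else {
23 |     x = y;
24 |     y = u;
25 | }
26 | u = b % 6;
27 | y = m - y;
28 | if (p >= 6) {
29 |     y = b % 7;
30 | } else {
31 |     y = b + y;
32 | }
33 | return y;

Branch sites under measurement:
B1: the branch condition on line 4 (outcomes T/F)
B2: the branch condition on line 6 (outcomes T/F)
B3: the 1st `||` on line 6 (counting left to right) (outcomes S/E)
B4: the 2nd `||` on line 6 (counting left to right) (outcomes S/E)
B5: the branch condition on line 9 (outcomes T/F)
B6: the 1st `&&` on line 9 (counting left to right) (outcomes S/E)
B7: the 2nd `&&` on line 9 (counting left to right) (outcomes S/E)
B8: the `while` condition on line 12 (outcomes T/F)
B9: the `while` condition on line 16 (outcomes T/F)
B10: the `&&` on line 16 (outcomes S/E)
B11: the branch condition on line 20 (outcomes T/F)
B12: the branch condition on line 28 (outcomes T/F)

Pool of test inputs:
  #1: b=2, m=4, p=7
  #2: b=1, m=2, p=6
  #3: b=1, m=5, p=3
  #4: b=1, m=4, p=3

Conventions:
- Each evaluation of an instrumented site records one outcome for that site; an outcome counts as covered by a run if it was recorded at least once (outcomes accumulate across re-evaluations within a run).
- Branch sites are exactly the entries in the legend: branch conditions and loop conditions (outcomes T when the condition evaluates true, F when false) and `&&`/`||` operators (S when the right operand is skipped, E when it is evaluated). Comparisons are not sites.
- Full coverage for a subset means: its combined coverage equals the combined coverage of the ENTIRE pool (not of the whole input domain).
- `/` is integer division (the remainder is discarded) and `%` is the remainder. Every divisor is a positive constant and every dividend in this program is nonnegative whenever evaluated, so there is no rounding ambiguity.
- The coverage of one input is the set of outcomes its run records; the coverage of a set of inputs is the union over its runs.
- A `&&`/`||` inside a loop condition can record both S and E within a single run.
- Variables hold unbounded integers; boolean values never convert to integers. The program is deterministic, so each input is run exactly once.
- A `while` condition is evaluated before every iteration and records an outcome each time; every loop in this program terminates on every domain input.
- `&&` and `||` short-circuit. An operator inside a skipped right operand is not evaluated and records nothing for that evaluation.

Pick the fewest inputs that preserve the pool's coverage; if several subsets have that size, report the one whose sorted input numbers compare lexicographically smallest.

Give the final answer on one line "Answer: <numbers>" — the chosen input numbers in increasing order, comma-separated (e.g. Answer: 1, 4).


test 1 (b=2, m=4, p=7) fires B1->F, B3->E, B4->E, B2->F, B6->S, B5->F, B8->T, B8->T, B8->T, B8->T, B8->F, B10->E, B9->T, B10->S, ...; hits B1=F, B2=F, B3=E, B4=E, B5=F, B6=S, B8=T, B8=F, B9=T, B9=F, B10=S, B10=E, B11=F, B12=T
test 2 (b=1, m=2, p=6) fires B1->F, B3->E, B4->E, B2->T, B6->E, B7->S, B5->F, B8->T, B8->T, B8->T, B8->T, B8->F, B10->E, B9->F, ...; hits B1=F, B2=T, B3=E, B4=E, B5=F, B6=E, B7=S, B8=T, B8=F, B9=F, B10=E, B11=T, B12=T
test 3 (b=1, m=5, p=3) fires B1->F, B3->E, B4->E, B2->T, B6->E, B7->E, B5->T, B8->T, B8->T, B8->T, B8->T, B8->T, B8->F, B10->E, ...; hits B1=F, B2=T, B3=E, B4=E, B5=T, B6=E, B7=E, B8=T, B8=F, B9=F, B10=E, B11=T, B12=F
test 4 (b=1, m=4, p=3) fires B1->F, B3->E, B4->E, B2->T, B6->E, B7->E, B5->T, B8->T, B8->T, B8->T, B8->T, B8->T, B8->F, B10->E, ...; hits B1=F, B2=T, B3=E, B4=E, B5=T, B6=E, B7=E, B8=T, B8=F, B9=F, B10=E, B11=T, B12=F
pool-wide coverage (21 outcomes): B1=F, B2=T, B2=F, B3=E, B4=E, B5=T, B5=F, B6=S, B6=E, B7=S, B7=E, B8=T, B8=F, B9=T, B9=F, B10=S, B10=E, B11=T, B11=F, B12=T, B12=F
checked all size-1 subsets: none covers 21 outcomes (max 14/21)
checked all size-2 subsets: none covers 21 outcomes (max 20/21)
size 3: inputs {1, 2, 3} cover all 21 outcomes, and no lexicographically smaller subset of this size does
Answer: 1, 2, 3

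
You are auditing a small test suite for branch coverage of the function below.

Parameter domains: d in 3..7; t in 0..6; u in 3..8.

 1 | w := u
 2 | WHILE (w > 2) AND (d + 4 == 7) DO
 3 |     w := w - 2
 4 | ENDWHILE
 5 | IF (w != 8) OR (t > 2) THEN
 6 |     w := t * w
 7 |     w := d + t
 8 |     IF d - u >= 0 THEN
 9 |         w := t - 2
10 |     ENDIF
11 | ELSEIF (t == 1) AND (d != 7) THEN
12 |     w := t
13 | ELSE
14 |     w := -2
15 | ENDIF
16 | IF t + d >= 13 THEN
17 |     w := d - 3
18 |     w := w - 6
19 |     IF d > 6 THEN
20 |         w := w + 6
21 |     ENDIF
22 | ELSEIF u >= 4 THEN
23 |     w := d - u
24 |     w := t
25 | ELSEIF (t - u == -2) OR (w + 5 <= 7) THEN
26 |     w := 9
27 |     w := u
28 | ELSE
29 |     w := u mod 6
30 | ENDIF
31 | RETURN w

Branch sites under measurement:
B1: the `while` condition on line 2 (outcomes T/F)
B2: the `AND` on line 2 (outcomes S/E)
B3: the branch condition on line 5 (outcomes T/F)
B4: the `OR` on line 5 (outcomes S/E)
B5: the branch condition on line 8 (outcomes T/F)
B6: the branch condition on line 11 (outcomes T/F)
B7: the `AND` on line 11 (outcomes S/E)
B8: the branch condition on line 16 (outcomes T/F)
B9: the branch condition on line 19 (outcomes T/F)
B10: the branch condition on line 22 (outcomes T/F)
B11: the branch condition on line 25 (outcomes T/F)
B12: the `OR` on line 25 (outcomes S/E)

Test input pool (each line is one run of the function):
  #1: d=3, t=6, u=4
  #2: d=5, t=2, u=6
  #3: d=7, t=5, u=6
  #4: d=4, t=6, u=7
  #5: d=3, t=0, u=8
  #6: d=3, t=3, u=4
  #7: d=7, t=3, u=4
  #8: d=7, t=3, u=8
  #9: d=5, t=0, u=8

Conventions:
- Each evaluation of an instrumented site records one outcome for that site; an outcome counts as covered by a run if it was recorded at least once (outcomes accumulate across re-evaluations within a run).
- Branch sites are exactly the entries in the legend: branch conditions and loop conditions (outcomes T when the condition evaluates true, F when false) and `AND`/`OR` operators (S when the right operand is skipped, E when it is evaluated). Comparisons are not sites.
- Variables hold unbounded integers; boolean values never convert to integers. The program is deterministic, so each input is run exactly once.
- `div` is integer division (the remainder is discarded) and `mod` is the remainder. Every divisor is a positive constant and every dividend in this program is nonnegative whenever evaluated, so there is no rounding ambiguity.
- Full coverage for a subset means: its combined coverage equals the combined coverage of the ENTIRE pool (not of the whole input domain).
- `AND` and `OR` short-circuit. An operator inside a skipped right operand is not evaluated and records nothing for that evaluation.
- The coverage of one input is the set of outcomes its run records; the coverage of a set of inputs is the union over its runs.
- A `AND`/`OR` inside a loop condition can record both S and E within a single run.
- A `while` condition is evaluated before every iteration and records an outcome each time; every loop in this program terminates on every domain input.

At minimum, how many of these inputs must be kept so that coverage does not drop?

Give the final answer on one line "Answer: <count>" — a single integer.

input #1 (d=3, t=6, u=4): covers B1=T, B1=F, B2=S, B2=E, B3=T, B4=S, B5=F, B8=F, B10=T
input #2 (d=5, t=2, u=6): covers B1=F, B2=E, B3=T, B4=S, B5=F, B8=F, B10=T
input #3 (d=7, t=5, u=6): covers B1=F, B2=E, B3=T, B4=S, B5=T, B8=F, B10=T
input #4 (d=4, t=6, u=7): covers B1=F, B2=E, B3=T, B4=S, B5=F, B8=F, B10=T
input #5 (d=3, t=0, u=8): covers B1=T, B1=F, B2=S, B2=E, B3=T, B4=S, B5=F, B8=F, B10=T
input #6 (d=3, t=3, u=4): covers B1=T, B1=F, B2=S, B2=E, B3=T, B4=S, B5=F, B8=F, B10=T
input #7 (d=7, t=3, u=4): covers B1=F, B2=E, B3=T, B4=S, B5=T, B8=F, B10=T
input #8 (d=7, t=3, u=8): covers B1=F, B2=E, B3=T, B4=E, B5=F, B8=F, B10=T
input #9 (d=5, t=0, u=8): covers B1=F, B2=E, B3=F, B4=E, B6=F, B7=S, B8=F, B10=T
pool-wide coverage (14 outcomes): B1=T, B1=F, B2=S, B2=E, B3=T, B3=F, B4=S, B4=E, B5=T, B5=F, B6=F, B7=S, B8=F, B10=T
checked all size-1 subsets: none covers 14 outcomes (max 9/14)
checked all size-2 subsets: none covers 14 outcomes (max 13/14)
inputs {1, 3, 9} (size 3) cover everything; no size-3 subset with a lexicographically smaller index list covers all 14

Answer: 3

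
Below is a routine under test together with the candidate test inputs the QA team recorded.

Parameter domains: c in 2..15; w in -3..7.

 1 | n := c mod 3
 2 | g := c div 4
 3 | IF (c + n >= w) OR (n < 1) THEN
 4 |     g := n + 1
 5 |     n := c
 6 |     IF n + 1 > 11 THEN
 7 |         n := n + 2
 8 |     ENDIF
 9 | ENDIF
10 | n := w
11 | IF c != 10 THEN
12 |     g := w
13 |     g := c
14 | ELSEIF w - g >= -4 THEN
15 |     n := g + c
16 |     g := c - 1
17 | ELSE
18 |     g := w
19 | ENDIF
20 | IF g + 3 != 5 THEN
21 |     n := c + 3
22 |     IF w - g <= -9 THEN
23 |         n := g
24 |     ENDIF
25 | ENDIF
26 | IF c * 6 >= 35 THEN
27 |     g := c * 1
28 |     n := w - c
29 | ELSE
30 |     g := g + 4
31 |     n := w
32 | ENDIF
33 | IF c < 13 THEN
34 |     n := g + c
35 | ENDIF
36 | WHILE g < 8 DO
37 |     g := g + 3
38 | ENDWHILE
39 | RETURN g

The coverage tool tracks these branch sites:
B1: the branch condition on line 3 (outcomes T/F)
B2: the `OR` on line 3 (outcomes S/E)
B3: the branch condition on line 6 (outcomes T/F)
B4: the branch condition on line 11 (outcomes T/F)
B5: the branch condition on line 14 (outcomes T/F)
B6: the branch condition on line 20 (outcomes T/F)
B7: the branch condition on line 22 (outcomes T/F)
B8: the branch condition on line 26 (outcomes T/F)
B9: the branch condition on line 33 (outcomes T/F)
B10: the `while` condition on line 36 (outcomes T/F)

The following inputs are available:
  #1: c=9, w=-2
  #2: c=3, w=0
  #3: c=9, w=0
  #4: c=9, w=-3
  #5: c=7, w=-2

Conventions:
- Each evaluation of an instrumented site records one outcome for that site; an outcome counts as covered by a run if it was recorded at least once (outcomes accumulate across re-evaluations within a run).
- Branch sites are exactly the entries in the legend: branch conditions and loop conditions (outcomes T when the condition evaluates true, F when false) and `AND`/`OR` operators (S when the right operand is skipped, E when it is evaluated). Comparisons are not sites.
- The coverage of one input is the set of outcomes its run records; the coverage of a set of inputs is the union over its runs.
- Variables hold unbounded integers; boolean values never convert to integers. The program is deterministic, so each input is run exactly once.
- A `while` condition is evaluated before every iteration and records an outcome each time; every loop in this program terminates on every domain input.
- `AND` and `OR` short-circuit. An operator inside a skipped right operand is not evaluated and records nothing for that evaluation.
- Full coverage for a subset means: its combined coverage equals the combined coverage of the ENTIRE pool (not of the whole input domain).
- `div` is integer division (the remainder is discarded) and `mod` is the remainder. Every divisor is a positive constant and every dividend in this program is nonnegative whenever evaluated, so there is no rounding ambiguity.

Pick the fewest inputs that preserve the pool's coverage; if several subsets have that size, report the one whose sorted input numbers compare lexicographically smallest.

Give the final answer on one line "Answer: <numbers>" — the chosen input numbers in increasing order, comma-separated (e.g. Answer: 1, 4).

input #1, c=9, w=-2: events B2->S, B1->T, B3->F, B4->T, B6->T, B7->T, B8->T, B9->T, B10->F; outcomes B1=T, B2=S, B3=F, B4=T, B6=T, B7=T, B8=T, B9=T, B10=F
input #2, c=3, w=0: events B2->S, B1->T, B3->F, B4->T, B6->T, B7->F, B8->F, B9->T, B10->T, B10->F; outcomes B1=T, B2=S, B3=F, B4=T, B6=T, B7=F, B8=F, B9=T, B10=T, B10=F
input #3, c=9, w=0: events B2->S, B1->T, B3->F, B4->T, B6->T, B7->T, B8->T, B9->T, B10->F; outcomes B1=T, B2=S, B3=F, B4=T, B6=T, B7=T, B8=T, B9=T, B10=F
input #4, c=9, w=-3: events B2->S, B1->T, B3->F, B4->T, B6->T, B7->T, B8->T, B9->T, B10->F; outcomes B1=T, B2=S, B3=F, B4=T, B6=T, B7=T, B8=T, B9=T, B10=F
input #5, c=7, w=-2: events B2->S, B1->T, B3->F, B4->T, B6->T, B7->T, B8->T, B9->T, B10->T, B10->F; outcomes B1=T, B2=S, B3=F, B4=T, B6=T, B7=T, B8=T, B9=T, B10=T, B10=F
together the pool reaches 12 outcomes: B1=T, B2=S, B3=F, B4=T, B6=T, B7=T, B7=F, B8=T, B8=F, B9=T, B10=T, B10=F
no size-1 subset reaches all 12 outcomes (best union: 10/12)
inputs {1, 2} (size 2) cover everything; no size-2 subset with a lexicographically smaller index list covers all 12

Answer: 1, 2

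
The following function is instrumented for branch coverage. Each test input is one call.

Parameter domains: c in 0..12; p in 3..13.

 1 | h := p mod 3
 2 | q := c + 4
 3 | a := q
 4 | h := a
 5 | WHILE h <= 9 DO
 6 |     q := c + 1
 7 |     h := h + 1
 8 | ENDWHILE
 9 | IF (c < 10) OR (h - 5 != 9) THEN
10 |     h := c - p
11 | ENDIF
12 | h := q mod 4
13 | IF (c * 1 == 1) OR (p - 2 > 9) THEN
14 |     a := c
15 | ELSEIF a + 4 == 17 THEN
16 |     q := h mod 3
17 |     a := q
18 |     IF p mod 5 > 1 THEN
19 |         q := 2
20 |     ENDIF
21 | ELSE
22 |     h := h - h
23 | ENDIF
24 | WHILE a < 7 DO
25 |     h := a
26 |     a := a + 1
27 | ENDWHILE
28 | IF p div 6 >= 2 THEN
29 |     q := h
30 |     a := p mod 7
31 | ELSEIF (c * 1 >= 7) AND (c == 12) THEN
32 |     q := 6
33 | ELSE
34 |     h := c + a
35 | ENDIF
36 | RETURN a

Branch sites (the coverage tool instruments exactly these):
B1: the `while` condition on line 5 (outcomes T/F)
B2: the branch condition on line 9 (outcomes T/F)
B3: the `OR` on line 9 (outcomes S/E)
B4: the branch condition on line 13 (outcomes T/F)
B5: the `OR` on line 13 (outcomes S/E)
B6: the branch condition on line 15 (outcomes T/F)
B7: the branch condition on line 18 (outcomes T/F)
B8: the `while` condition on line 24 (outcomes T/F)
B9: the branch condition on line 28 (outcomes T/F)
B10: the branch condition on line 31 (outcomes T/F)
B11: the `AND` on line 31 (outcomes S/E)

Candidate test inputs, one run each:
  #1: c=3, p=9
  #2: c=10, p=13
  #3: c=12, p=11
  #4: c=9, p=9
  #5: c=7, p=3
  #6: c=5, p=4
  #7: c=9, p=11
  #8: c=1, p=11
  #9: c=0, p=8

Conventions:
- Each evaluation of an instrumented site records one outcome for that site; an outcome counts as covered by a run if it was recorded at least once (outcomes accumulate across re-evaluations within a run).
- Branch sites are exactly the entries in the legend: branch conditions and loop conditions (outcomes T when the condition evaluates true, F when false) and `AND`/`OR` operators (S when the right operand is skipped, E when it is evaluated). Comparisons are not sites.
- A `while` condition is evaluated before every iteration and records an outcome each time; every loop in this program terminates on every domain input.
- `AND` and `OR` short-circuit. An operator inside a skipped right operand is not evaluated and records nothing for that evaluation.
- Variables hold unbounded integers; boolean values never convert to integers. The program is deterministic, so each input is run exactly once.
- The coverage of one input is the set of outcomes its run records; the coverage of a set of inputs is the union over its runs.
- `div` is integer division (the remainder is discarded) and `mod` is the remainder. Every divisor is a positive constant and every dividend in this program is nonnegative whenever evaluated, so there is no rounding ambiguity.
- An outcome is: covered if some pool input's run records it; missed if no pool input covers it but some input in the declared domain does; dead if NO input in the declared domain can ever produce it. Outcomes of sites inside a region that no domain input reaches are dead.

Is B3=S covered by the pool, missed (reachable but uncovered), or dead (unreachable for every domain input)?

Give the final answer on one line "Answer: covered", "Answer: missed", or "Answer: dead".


B3=S is recorded by pool input(s) 1, 4, 5, 6, 7, 8, 9 -> covered
Answer: covered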